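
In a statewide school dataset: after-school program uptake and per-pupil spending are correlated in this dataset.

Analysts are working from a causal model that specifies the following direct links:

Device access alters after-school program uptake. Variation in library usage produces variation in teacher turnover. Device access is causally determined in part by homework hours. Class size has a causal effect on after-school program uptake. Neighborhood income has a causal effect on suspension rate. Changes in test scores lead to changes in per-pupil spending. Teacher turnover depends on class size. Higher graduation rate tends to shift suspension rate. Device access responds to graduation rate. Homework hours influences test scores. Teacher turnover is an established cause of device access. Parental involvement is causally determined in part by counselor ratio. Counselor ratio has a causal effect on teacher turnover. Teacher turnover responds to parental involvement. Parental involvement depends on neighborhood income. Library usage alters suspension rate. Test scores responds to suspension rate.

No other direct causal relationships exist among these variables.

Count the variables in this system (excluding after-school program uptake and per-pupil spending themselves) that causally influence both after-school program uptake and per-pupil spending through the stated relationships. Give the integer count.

4

The common causes are: graduation rate (to after-school program uptake via graduation rate → device access → after-school program uptake; to per-pupil spending via graduation rate → suspension rate → test scores → per-pupil spending); homework hours (to after-school program uptake via homework hours → device access → after-school program uptake; to per-pupil spending via homework hours → test scores → per-pupil spending); library usage (to after-school program uptake via library usage → teacher turnover → device access → after-school program uptake; to per-pupil spending via library usage → suspension rate → test scores → per-pupil spending); neighborhood income (to after-school program uptake via neighborhood income → parental involvement → teacher turnover → device access → after-school program uptake; to per-pupil spending via neighborhood income → suspension rate → test scores → per-pupil spending).
Every other variable lacks a causal path to at least one of after-school program uptake and per-pupil spending.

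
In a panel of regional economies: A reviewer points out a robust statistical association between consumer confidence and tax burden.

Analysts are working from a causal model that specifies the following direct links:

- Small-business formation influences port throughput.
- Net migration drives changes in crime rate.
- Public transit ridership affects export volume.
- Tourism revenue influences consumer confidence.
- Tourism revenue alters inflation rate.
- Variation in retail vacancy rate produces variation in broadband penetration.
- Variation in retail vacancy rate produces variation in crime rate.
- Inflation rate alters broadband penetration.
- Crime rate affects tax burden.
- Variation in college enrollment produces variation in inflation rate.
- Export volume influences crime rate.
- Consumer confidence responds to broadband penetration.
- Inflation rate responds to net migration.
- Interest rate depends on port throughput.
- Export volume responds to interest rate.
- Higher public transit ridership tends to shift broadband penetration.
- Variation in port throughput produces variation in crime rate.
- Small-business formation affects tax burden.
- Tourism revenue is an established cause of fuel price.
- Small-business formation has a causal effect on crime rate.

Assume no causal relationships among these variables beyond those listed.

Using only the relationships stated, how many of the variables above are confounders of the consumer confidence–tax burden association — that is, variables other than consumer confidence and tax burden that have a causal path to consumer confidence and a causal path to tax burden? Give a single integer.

The common causes are: net migration (to consumer confidence via net migration → inflation rate → broadband penetration → consumer confidence; to tax burden via net migration → crime rate → tax burden); public transit ridership (to consumer confidence via public transit ridership → broadband penetration → consumer confidence; to tax burden via public transit ridership → export volume → crime rate → tax burden); retail vacancy rate (to consumer confidence via retail vacancy rate → broadband penetration → consumer confidence; to tax burden via retail vacancy rate → crime rate → tax burden).
Every other variable lacks a causal path to at least one of consumer confidence and tax burden.

3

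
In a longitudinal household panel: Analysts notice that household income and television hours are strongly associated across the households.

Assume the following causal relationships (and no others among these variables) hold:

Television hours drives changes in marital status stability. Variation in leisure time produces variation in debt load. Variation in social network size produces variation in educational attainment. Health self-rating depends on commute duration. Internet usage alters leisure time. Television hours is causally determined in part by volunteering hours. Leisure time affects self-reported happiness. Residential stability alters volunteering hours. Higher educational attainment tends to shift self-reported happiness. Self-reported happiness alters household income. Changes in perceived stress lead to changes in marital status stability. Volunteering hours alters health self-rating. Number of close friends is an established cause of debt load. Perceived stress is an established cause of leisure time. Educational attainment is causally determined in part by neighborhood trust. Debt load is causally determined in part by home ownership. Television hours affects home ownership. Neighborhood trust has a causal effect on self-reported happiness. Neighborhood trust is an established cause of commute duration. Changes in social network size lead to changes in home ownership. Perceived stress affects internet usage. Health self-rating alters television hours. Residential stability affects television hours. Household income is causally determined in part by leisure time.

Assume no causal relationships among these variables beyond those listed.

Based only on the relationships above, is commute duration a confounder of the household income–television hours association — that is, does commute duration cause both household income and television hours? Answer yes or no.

no

Commute duration has no stated causal path to household income. A confounder must cause both variables, so commute duration does not qualify.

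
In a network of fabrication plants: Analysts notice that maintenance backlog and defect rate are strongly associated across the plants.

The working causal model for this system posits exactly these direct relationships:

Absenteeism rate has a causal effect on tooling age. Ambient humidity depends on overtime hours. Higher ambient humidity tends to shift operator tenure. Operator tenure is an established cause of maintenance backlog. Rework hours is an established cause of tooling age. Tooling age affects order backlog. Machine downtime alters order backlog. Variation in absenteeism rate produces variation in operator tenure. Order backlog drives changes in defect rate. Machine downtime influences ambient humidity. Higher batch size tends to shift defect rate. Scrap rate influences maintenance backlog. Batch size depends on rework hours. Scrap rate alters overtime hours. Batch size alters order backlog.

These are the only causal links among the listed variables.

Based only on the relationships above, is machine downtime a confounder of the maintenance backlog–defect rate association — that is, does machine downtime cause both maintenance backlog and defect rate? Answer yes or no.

Machine downtime has a causal path to maintenance backlog (machine downtime → ambient humidity → operator tenure → maintenance backlog) and to defect rate (machine downtime → order backlog → defect rate), so it is a common cause of both — a confounder.

yes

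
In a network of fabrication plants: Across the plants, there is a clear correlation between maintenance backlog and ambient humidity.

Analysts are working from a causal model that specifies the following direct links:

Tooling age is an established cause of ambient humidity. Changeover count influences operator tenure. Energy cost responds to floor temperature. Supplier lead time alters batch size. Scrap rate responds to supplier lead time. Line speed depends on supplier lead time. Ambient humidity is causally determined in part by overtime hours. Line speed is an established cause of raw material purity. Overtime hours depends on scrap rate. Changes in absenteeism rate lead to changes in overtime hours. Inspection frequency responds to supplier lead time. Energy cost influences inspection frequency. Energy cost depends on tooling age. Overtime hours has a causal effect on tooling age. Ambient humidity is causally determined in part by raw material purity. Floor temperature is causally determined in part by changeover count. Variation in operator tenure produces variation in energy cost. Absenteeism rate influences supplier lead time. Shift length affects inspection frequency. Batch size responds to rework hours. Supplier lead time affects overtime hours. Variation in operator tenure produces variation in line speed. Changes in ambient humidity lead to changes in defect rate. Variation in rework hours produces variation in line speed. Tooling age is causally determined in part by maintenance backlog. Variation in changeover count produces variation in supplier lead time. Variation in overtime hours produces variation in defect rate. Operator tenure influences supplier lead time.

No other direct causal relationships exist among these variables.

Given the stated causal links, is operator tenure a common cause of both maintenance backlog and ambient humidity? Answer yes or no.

no

Operator tenure has no stated causal path to maintenance backlog. A confounder must cause both variables, so operator tenure does not qualify.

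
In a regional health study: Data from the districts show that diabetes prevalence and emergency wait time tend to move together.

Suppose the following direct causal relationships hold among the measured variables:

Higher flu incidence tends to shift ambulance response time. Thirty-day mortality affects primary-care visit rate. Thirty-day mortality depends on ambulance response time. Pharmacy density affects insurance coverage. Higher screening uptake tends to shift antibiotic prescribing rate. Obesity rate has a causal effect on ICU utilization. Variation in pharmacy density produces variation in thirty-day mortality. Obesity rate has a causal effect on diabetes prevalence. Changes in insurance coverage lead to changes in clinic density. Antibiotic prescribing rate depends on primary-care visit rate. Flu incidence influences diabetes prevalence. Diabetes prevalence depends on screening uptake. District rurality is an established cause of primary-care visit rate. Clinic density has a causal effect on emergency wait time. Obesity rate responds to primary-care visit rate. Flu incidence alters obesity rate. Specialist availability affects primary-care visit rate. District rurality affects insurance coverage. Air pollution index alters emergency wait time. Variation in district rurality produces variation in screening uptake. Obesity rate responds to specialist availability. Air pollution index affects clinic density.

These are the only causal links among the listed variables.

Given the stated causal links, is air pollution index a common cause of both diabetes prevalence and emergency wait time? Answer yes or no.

no

Air pollution index has no stated causal path to diabetes prevalence. A confounder must cause both variables, so air pollution index does not qualify.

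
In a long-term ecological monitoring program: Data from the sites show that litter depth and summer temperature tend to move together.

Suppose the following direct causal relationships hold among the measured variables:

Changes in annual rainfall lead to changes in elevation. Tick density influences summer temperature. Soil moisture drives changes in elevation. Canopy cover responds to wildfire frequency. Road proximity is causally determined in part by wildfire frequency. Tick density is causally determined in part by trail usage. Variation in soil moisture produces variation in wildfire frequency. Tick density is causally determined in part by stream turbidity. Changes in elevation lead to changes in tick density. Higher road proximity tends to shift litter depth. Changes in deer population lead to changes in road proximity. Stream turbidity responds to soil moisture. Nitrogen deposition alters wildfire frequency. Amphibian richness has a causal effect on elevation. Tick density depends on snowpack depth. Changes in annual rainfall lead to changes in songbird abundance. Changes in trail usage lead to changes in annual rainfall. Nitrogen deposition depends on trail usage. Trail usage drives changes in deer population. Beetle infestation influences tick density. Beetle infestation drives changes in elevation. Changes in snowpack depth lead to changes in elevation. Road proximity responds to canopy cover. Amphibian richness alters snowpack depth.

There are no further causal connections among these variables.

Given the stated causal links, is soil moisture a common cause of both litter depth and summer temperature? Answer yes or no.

yes

Soil moisture has a causal path to litter depth (soil moisture → wildfire frequency → road proximity → litter depth) and to summer temperature (soil moisture → stream turbidity → tick density → summer temperature), so it is a common cause of both — a confounder.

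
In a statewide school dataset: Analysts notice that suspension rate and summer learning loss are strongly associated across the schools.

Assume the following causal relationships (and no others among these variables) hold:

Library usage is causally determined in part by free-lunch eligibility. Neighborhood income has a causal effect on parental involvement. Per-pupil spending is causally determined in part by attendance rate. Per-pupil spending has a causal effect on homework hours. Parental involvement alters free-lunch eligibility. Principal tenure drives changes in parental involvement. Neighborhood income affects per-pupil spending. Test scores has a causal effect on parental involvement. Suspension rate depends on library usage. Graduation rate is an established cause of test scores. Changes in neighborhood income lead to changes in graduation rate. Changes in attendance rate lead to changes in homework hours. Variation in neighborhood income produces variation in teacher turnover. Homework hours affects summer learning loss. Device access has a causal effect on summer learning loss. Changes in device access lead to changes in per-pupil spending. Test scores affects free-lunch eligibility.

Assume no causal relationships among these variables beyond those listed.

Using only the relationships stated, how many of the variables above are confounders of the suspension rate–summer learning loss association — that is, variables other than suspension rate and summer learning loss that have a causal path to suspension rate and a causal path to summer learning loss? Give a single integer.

1

The common causes are: neighborhood income (to suspension rate via neighborhood income → parental involvement → free-lunch eligibility → library usage → suspension rate; to summer learning loss via neighborhood income → per-pupil spending → homework hours → summer learning loss).
Every other variable lacks a causal path to at least one of suspension rate and summer learning loss.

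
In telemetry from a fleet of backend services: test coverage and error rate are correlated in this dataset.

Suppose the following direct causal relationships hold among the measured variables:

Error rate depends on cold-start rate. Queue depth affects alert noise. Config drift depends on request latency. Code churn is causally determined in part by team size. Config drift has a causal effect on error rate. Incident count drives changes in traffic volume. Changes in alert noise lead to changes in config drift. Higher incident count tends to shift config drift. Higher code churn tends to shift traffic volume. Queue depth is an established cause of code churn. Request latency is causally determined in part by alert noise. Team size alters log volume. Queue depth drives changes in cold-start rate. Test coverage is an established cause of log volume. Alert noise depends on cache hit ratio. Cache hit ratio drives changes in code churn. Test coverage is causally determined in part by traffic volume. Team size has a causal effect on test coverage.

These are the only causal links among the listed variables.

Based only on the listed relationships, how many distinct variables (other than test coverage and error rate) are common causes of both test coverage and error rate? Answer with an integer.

3

The common causes are: cache hit ratio (to test coverage via cache hit ratio → code churn → traffic volume → test coverage; to error rate via cache hit ratio → alert noise → config drift → error rate); incident count (to test coverage via incident count → traffic volume → test coverage; to error rate via incident count → config drift → error rate); queue depth (to test coverage via queue depth → code churn → traffic volume → test coverage; to error rate via queue depth → cold-start rate → error rate).
Every other variable lacks a causal path to at least one of test coverage and error rate.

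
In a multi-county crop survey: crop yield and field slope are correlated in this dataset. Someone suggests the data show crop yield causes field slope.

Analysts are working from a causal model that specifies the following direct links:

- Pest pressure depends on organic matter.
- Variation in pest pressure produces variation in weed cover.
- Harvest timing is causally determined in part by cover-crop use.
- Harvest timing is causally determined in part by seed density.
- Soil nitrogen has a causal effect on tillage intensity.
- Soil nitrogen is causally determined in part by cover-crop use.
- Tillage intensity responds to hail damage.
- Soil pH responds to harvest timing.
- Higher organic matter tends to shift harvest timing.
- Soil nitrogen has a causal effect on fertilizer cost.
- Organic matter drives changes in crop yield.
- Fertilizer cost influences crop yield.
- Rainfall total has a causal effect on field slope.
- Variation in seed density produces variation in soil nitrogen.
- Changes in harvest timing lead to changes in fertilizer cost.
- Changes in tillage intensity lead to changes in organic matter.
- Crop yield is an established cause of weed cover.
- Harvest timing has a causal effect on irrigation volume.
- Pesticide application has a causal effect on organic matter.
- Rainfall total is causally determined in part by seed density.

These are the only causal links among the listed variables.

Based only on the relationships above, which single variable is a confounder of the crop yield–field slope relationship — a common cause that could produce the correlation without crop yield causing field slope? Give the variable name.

seed density

Seed density has a causal path to crop yield (seed density → soil nitrogen → fertilizer cost → crop yield) and a separate causal path to field slope (seed density → rainfall total → field slope), so it is a common cause of both.
No stated relationship gives crop yield a causal route to field slope, so the correlation is explained by the shared upstream cause rather than a direct effect.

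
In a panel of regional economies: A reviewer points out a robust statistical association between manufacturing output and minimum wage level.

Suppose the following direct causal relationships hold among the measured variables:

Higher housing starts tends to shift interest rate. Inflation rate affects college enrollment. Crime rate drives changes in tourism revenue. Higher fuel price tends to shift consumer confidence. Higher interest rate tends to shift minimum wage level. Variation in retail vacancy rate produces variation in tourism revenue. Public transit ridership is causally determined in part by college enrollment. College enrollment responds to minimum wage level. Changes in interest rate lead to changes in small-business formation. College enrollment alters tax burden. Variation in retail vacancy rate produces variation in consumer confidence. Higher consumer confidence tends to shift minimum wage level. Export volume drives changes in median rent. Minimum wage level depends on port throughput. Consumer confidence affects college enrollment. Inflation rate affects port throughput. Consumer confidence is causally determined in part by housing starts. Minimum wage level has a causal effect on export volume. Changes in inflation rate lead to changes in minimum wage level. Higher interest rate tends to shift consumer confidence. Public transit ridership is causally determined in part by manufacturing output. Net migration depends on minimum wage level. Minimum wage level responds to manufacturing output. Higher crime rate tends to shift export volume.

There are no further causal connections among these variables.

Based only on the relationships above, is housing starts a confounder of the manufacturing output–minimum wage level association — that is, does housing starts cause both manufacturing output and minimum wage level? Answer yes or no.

no

Housing starts has no stated causal path to manufacturing output. A confounder must cause both variables, so housing starts does not qualify.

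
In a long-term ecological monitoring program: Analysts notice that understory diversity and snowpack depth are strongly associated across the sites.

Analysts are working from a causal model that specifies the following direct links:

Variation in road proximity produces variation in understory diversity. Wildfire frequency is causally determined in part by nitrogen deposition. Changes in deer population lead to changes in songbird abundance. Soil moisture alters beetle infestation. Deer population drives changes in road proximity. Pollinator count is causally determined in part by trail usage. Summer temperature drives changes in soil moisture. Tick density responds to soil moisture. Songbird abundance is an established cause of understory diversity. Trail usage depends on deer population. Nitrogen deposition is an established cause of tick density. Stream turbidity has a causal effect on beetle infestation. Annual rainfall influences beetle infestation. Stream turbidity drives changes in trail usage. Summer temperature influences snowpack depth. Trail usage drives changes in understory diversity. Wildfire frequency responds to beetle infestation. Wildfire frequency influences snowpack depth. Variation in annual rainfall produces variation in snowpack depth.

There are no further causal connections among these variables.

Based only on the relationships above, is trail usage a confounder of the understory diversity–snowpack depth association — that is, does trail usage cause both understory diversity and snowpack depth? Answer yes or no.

no

Trail usage has no stated causal path to snowpack depth. A confounder must cause both variables, so trail usage does not qualify.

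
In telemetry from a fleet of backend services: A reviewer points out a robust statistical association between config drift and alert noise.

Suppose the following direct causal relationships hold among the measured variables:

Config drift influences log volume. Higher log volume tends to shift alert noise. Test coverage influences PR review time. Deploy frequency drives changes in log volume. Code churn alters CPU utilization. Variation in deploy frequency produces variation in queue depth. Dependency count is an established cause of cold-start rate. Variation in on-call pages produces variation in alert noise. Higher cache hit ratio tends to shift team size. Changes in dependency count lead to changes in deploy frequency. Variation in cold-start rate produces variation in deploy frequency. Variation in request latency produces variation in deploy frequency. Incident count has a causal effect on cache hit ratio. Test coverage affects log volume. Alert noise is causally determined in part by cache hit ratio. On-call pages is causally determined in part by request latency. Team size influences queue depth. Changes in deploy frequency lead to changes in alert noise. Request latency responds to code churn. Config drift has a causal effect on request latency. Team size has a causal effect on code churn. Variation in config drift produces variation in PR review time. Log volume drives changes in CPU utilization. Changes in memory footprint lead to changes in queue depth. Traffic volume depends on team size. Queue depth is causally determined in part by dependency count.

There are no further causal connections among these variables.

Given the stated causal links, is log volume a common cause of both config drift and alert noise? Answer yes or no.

Log volume has no stated causal path to config drift. A confounder must cause both variables, so log volume does not qualify.

no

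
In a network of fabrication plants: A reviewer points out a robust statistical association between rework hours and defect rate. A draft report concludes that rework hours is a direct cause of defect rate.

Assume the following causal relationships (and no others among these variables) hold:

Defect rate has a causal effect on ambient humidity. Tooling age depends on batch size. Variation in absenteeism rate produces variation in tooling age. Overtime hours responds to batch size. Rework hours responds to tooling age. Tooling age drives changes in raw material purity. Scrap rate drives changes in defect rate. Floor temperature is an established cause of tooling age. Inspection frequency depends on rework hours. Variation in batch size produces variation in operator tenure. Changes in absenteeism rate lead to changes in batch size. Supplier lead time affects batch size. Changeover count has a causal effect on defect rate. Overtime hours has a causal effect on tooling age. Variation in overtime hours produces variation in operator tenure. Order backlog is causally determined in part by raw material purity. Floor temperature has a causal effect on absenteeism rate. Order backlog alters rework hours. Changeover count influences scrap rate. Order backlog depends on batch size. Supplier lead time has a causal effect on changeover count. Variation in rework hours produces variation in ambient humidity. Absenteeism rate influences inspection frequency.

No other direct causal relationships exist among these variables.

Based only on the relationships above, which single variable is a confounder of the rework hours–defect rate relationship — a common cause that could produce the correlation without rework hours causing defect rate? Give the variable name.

Supplier lead time has a causal path to rework hours (supplier lead time → batch size → tooling age → rework hours) and a separate causal path to defect rate (supplier lead time → changeover count → defect rate), so it is a common cause of both.
No stated relationship gives rework hours a causal route to defect rate, so the correlation is explained by the shared upstream cause rather than a direct effect.

supplier lead time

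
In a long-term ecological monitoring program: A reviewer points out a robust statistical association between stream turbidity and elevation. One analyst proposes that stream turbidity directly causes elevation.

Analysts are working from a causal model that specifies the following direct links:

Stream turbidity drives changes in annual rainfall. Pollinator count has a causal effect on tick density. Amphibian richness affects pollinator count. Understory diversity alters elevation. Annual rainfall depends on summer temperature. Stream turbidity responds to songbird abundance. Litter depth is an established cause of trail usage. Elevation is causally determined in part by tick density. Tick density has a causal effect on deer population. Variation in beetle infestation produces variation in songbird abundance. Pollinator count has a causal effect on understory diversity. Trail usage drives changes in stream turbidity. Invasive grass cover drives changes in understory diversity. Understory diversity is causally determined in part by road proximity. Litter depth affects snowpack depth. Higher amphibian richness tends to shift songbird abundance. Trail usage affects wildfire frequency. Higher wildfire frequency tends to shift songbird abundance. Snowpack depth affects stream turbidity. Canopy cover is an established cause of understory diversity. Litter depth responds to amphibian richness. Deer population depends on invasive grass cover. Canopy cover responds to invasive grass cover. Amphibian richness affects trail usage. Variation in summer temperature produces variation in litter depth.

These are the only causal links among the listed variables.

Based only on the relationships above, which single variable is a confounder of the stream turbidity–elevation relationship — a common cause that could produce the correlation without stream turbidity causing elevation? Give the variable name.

Amphibian richness has a causal path to stream turbidity (amphibian richness → trail usage → stream turbidity) and a separate causal path to elevation (amphibian richness → pollinator count → tick density → elevation), so it is a common cause of both.
No stated relationship gives stream turbidity a causal route to elevation, so the correlation is explained by the shared upstream cause rather than a direct effect.

amphibian richness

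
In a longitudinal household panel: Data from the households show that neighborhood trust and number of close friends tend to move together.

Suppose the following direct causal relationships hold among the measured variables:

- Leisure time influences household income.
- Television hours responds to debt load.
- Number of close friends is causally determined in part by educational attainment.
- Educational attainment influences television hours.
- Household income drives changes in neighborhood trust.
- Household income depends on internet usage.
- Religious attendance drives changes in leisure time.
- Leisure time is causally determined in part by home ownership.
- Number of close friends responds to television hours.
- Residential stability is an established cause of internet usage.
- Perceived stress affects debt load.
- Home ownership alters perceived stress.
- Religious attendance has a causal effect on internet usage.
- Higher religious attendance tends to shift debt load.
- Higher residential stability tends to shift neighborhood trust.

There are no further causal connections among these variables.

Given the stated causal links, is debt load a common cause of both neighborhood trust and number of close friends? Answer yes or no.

no

Debt load has no stated causal path to neighborhood trust. A confounder must cause both variables, so debt load does not qualify.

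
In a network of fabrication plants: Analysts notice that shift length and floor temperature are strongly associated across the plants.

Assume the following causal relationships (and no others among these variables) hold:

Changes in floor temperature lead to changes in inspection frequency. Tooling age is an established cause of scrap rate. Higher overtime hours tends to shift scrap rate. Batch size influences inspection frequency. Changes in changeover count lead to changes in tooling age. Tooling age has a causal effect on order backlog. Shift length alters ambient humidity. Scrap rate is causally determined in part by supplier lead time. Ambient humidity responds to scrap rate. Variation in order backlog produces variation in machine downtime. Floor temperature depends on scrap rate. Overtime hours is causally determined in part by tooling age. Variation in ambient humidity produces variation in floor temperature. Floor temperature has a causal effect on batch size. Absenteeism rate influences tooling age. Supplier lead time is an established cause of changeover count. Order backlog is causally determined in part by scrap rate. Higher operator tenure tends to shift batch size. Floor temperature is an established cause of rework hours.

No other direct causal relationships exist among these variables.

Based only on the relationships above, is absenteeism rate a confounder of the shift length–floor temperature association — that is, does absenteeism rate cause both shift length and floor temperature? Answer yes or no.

Absenteeism rate has no stated causal path to shift length. A confounder must cause both variables, so absenteeism rate does not qualify.

no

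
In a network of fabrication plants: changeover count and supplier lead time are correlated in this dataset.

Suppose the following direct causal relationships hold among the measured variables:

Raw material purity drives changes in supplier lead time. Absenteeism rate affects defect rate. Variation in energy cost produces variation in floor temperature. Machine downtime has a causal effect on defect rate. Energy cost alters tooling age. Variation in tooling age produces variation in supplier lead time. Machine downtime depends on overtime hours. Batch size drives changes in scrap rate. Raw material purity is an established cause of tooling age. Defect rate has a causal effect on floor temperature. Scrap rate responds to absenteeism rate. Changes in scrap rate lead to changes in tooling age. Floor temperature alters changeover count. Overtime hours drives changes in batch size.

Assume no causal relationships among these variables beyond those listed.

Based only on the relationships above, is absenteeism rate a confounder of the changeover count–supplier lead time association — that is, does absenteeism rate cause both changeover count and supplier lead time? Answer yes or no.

yes

Absenteeism rate has a causal path to changeover count (absenteeism rate → defect rate → floor temperature → changeover count) and to supplier lead time (absenteeism rate → scrap rate → tooling age → supplier lead time), so it is a common cause of both — a confounder.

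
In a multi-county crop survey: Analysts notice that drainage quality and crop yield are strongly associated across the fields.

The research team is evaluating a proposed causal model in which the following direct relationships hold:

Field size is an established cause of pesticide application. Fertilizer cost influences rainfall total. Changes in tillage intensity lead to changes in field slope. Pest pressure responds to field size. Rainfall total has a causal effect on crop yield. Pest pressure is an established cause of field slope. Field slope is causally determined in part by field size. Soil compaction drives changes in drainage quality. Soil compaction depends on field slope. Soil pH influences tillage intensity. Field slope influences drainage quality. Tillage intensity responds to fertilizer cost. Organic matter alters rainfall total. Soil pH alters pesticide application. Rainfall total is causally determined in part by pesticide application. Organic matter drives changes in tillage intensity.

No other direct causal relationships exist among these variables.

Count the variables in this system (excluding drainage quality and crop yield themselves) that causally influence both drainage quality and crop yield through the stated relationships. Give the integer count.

4

The common causes are: fertilizer cost (to drainage quality via fertilizer cost → tillage intensity → field slope → drainage quality; to crop yield via fertilizer cost → rainfall total → crop yield); field size (to drainage quality via field size → field slope → drainage quality; to crop yield via field size → pesticide application → rainfall total → crop yield); organic matter (to drainage quality via organic matter → tillage intensity → field slope → drainage quality; to crop yield via organic matter → rainfall total → crop yield); soil pH (to drainage quality via soil pH → tillage intensity → field slope → drainage quality; to crop yield via soil pH → pesticide application → rainfall total → crop yield).
Every other variable lacks a causal path to at least one of drainage quality and crop yield.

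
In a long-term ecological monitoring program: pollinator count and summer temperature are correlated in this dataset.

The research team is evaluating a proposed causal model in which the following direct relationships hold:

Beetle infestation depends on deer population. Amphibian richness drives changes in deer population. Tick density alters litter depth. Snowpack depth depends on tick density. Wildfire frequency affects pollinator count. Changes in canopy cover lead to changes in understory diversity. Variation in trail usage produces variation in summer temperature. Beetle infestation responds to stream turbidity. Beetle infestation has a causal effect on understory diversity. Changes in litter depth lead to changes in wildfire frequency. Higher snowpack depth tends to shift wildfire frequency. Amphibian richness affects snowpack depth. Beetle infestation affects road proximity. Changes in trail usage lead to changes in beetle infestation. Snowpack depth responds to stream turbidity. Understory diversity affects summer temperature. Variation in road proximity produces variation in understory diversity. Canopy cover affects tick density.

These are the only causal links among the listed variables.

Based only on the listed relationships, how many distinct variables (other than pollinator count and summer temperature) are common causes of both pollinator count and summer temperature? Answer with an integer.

The common causes are: amphibian richness (to pollinator count via amphibian richness → snowpack depth → wildfire frequency → pollinator count; to summer temperature via amphibian richness → deer population → beetle infestation → understory diversity → summer temperature); canopy cover (to pollinator count via canopy cover → tick density → litter depth → wildfire frequency → pollinator count; to summer temperature via canopy cover → understory diversity → summer temperature); stream turbidity (to pollinator count via stream turbidity → snowpack depth → wildfire frequency → pollinator count; to summer temperature via stream turbidity → beetle infestation → understory diversity → summer temperature).
Every other variable lacks a causal path to at least one of pollinator count and summer temperature.

3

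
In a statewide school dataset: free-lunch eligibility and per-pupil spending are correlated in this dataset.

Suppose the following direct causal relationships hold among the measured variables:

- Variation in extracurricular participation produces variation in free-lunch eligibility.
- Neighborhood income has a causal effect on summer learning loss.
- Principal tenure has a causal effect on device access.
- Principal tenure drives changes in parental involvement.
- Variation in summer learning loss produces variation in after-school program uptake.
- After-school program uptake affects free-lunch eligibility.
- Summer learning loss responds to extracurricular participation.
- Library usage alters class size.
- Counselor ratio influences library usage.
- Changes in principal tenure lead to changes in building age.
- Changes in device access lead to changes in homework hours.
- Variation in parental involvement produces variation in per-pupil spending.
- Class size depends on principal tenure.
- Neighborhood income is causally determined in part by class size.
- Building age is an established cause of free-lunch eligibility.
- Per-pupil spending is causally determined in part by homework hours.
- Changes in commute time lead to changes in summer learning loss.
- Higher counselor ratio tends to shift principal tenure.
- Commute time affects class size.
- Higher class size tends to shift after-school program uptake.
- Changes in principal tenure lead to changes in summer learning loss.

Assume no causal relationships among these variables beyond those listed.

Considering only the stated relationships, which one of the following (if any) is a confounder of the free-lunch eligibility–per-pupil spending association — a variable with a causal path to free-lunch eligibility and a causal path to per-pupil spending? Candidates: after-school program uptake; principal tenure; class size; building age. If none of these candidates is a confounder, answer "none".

principal tenure

Principal tenure causes free-lunch eligibility (principal tenure → building age → free-lunch eligibility) and also causes per-pupil spending (principal tenure → parental involvement → per-pupil spending); it is a common cause of both.
Each of the other candidates lacks a causal path to at least one of free-lunch eligibility and per-pupil spending, so they do not confound the relationship.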